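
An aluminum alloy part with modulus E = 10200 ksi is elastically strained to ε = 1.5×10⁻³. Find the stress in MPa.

105 MPa

E = 10200 ksi = 70.33 GPa.
σ = E·ε = 70330 MPa × 1.5×10⁻³ = 105 MPa.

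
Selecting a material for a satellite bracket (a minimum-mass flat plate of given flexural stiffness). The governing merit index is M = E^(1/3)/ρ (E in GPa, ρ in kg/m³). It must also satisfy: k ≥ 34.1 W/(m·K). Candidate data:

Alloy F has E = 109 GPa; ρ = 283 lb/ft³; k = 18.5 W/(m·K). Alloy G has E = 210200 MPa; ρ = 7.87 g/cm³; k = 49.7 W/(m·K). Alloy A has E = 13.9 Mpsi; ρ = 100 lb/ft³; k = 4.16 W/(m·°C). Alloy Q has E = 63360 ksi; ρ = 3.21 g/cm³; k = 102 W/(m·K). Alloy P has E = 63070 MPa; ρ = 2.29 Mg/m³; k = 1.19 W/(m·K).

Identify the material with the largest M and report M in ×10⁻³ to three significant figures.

alloy Q, M = 2.36×10⁻³

Screen on constraints: k ≥ 34.1 W/(m·K). Survivors: alloy G, alloy Q.
In SI units:
  alloy G: E = 210.2 GPa, ρ = 7870 kg/m³
  alloy Q: E = 436.9 GPa, ρ = 3210 kg/m³
  alloy Q: M = 2.36×10⁻³
  alloy G: M = 0.756×10⁻³
Alloy Q ranks first.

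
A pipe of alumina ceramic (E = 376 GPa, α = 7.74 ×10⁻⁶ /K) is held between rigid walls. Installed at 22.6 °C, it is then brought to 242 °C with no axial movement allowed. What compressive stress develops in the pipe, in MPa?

639 MPa

ΔT = 219.4 K. Constrained thermal stress σ = E·α·ΔT = 376.0×10³ MPa × 7.74×10⁻⁶ × 219.4 = 639 MPa (compressive).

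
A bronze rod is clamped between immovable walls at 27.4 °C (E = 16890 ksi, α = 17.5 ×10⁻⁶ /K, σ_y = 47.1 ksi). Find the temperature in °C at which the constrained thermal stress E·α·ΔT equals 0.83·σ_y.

E = 16890 ksi = 116.5 GPa.
σ_y = 47.1 ksi = 324.7 MPa.
E·α·ΔT = 269.5 MPa ⇒ ΔT = 269.5 / (116.5×10³ × 17.5×10⁻⁶) = 132.3 K.
T = 27.4 + 132.3 = 159.7 °C.

160 °C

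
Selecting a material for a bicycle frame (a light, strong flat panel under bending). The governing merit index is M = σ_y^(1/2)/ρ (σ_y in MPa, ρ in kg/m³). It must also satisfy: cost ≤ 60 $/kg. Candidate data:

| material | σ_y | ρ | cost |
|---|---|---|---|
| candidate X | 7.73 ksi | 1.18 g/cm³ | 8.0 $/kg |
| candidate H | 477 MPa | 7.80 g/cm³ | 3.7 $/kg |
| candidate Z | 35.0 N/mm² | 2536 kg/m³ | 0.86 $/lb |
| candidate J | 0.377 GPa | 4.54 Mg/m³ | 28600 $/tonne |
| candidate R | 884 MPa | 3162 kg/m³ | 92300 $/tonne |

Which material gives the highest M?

candidate X

Screen on constraints: cost ≤ 60 $/kg. Survivors: candidate X, candidate H, candidate Z, candidate J.
In SI units:
  candidate X: σ_y = 53.30 MPa, ρ = 1180 kg/m³
  candidate H: σ_y = 477.0 MPa, ρ = 7800 kg/m³
  candidate Z: σ_y = 35.00 MPa, ρ = 2536 kg/m³
  candidate J: σ_y = 377.0 MPa, ρ = 4540 kg/m³
  candidate X: M = 6.19×10⁻³
  candidate J: M = 4.28×10⁻³
  candidate H: M = 2.80×10⁻³
  candidate Z: M = 2.33×10⁻³
Highest index: candidate X.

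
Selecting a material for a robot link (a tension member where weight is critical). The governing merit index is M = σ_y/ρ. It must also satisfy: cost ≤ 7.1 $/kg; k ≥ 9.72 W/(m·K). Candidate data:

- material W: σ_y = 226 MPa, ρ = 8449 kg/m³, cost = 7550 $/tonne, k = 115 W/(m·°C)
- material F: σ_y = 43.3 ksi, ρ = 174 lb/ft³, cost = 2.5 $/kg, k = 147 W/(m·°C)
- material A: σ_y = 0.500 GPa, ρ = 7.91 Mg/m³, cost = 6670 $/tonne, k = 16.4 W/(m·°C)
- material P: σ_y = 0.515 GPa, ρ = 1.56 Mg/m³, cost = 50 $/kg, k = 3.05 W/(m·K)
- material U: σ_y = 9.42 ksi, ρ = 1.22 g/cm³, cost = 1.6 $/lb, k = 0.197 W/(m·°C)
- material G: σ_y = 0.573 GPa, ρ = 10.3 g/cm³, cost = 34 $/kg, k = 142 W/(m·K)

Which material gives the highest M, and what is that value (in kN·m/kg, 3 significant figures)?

Screen on constraints: cost ≤ 7.1 $/kg; k ≥ 9.72 W/(m·K). Survivors: material F, material A.
Normalizing units and computing the index:
  material F: σ_y = 298.5 MPa, ρ = 2787 kg/m³
  material A: σ_y = 500.0 MPa, ρ = 7910 kg/m³
  material F: M = 107 kN·m/kg
  material A: M = 63.2 kN·m/kg
Material F ranks first.

material F, M = 107 kN·m/kg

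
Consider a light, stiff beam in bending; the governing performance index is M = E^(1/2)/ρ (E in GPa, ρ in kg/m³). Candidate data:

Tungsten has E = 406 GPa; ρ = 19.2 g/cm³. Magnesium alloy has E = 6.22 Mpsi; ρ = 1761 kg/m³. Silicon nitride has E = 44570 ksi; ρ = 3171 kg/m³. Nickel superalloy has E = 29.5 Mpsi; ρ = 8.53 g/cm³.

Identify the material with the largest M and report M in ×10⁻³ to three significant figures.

Normalizing units and computing the index:
  tungsten: E = 406.0 GPa, ρ = 19200 kg/m³
  magnesium alloy: E = 42.89 GPa, ρ = 1761 kg/m³
  silicon nitride: E = 307.3 GPa, ρ = 3171 kg/m³
  nickel superalloy: E = 203.4 GPa, ρ = 8530 kg/m³
  silicon nitride: M = 5.53×10⁻³
  magnesium alloy: M = 3.72×10⁻³
  nickel superalloy: M = 1.67×10⁻³
  tungsten: M = 1.05×10⁻³
The maximum is for silicon nitride.

silicon nitride, M = 5.53×10⁻³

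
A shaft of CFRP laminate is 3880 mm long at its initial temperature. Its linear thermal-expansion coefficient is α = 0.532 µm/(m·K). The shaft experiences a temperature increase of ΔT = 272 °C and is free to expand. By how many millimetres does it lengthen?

ΔL = α·L₀·ΔT = 0.532×10⁻⁶ × 3880 mm × 272.0 K = 0.561 mm.

0.561 mm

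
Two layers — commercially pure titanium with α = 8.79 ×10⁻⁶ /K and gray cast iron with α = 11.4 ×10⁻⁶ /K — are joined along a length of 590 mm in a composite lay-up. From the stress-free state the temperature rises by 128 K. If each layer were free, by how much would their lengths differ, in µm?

197 µm

Δα = |8.79 − 11.4|×10⁻⁶/K = 2.61×10⁻⁶/K.
ΔL_mismatch = Δα·L·ΔT = 2.61×10⁻⁶ × 590.0 mm × 128.0 K = 197 µm.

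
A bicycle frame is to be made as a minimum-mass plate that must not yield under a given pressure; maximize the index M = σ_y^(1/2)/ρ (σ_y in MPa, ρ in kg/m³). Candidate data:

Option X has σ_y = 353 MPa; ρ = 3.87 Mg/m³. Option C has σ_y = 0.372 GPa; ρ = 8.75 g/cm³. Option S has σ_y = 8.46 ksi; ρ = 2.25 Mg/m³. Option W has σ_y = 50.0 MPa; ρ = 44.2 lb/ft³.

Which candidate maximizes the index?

option W

Convert each candidate to consistent units, then evaluate M:
  option X: σ_y = 353.0 MPa, ρ = 3870 kg/m³
  option C: σ_y = 372.0 MPa, ρ = 8750 kg/m³
  option S: σ_y = 58.33 MPa, ρ = 2250 kg/m³
  option W: σ_y = 50.00 MPa, ρ = 708.0 kg/m³
  option W: M = 9.99×10⁻³
  option X: M = 4.85×10⁻³
  option S: M = 3.39×10⁻³
  option C: M = 2.20×10⁻³
Highest index: option W.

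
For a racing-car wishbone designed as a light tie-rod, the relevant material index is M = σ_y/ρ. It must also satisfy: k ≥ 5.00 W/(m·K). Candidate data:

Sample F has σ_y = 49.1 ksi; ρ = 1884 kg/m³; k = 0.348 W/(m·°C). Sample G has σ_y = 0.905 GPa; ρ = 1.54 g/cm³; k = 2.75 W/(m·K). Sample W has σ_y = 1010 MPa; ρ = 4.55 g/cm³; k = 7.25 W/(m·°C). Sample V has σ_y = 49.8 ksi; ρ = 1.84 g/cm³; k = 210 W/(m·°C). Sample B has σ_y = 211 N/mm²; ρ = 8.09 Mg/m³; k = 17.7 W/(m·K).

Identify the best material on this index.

Screen on constraints: k ≥ 5.00 W/(m·K). Survivors: sample W, sample V, sample B.
In SI units:
  sample W: σ_y = 1010 MPa, ρ = 4550 kg/m³
  sample V: σ_y = 343.4 MPa, ρ = 1840 kg/m³
  sample B: σ_y = 211.0 MPa, ρ = 8090 kg/m³
  sample W: M = 222 kN·m/kg
  sample V: M = 187 kN·m/kg
  sample B: M = 26.1 kN·m/kg
The maximum is for sample W.

sample W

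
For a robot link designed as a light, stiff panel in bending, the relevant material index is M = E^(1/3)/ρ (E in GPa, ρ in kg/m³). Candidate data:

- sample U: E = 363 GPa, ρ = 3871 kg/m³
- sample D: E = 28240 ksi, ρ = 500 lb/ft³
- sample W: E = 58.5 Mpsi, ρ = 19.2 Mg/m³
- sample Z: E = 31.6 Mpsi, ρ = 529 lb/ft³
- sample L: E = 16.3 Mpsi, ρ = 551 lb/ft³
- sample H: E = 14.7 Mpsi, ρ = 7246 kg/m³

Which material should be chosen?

sample U

Normalizing units and computing the index:
  sample U: E = 363.0 GPa, ρ = 3871 kg/m³
  sample D: E = 194.7 GPa, ρ = 8009 kg/m³
  sample W: E = 403.3 GPa, ρ = 19200 kg/m³
  sample Z: E = 217.9 GPa, ρ = 8474 kg/m³
  sample L: E = 112.4 GPa, ρ = 8826 kg/m³
  sample H: E = 101.4 GPa, ρ = 7246 kg/m³
  sample U: M = 1.84×10⁻³
  sample D: M = 0.724×10⁻³
  sample Z: M = 0.710×10⁻³
  sample H: M = 0.643×10⁻³
  sample L: M = 0.547×10⁻³
  sample W: M = 0.385×10⁻³
Highest index: sample U.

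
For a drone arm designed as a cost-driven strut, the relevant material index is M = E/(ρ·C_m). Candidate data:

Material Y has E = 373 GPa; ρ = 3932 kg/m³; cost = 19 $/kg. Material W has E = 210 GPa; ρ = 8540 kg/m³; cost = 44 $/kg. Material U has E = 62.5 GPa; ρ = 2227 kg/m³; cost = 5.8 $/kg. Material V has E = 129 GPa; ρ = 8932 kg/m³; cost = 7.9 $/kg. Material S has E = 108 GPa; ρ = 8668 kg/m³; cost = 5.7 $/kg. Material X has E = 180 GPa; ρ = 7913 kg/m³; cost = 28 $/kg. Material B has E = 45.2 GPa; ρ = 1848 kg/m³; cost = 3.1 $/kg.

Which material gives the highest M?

Evaluate M for each candidate:
  material B: M = 7.89 MN·m per $
  material Y: M = 4.99 MN·m per $
  material U: M = 4.84 MN·m per $
  material S: M = 2.19 MN·m per $
  material V: M = 1.83 MN·m per $
  material X: M = 0.812 MN·m per $
  material W: M = 0.559 MN·m per $
Material B ranks first.

material B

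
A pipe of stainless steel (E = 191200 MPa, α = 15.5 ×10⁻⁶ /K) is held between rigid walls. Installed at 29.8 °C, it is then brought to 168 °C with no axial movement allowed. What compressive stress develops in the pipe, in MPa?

410 MPa

E = 191200 MPa = 191.2 GPa.
ΔT = 138.2 K. Constrained thermal stress σ = E·α·ΔT = 191.2×10³ MPa × 15.5×10⁻⁶ × 138.2 = 410 MPa (compressive).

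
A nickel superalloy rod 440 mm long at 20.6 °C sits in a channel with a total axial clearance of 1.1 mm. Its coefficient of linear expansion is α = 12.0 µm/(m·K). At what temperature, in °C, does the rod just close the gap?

α·L₀·ΔT = 1.1 mm ⇒ ΔT = 1.1 / (12.0×10⁻⁶ × 440.0) = 208.3 K.
T = 20.6 + 208.3 = 228.9 °C.

229 °C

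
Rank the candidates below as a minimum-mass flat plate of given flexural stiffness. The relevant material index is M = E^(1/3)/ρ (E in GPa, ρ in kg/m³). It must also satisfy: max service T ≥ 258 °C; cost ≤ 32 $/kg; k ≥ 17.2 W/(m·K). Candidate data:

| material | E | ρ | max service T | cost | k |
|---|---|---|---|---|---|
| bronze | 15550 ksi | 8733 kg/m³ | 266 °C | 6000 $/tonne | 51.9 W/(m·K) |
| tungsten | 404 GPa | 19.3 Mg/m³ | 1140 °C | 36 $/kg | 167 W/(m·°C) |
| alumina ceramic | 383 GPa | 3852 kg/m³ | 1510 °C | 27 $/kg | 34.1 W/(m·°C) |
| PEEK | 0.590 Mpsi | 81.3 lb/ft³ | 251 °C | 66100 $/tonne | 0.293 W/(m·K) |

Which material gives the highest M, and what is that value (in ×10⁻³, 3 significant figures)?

alumina ceramic, M = 1.89×10⁻³

Screen on constraints: max service T ≥ 258 °C; cost ≤ 32 $/kg; k ≥ 17.2 W/(m·K). Survivors: bronze, alumina ceramic.
Normalizing units and computing the index:
  bronze: E = 107.2 GPa, ρ = 8733 kg/m³
  alumina ceramic: E = 383.0 GPa, ρ = 3852 kg/m³
  alumina ceramic: M = 1.89×10⁻³
  bronze: M = 0.544×10⁻³
Highest index: alumina ceramic.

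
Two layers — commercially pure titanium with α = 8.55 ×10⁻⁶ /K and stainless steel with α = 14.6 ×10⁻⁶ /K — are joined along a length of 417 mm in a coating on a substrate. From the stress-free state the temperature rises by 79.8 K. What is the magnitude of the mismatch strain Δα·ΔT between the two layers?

Δα = |8.55 − 14.6|×10⁻⁶/K = 6.05×10⁻⁶/K.
Mismatch strain = Δα·ΔT = 6.05×10⁻⁶ × 79.8 = 4.83×10⁻⁴.

4.83×10⁻⁴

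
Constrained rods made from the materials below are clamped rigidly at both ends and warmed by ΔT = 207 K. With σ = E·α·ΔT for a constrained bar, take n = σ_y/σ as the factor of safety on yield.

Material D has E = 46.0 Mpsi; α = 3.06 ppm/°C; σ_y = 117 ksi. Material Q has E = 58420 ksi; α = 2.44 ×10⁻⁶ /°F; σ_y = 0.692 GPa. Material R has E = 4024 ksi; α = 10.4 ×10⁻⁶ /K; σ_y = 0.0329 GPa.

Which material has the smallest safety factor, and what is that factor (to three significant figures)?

Per material, after unit conversion:
  material D: E = 317.2, α = 3.06, σ_y = 806.7 → σ = 201 MPa, n = 4.02
  material Q: E = 402.8, α = 4.39, σ_y = 692.0 → σ = 366 MPa, n = 1.89
  material R: E = 27.74, α = 10.4, σ_y = 32.90 → σ = 59.7 MPa, n = 0.551
The minimum is material R at n = 0.551.

material R, n = 0.551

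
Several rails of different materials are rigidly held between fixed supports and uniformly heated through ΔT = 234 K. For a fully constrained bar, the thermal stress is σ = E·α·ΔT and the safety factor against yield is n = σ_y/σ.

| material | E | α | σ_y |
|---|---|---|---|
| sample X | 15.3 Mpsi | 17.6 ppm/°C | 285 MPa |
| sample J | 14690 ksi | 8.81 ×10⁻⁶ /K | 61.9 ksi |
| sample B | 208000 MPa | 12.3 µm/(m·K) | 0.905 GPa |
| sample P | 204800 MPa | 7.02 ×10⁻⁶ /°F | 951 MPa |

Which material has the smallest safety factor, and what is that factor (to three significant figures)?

sample X, n = 0.656

Converting E to GPa, α to ×10⁻⁶/K, σ_y to MPa, then σ and n for each:
  sample X: E = 105.5, α = 17.6, σ_y = 285.0 → σ = 434 MPa, n = 0.656
  sample J: E = 101.3, α = 8.81, σ_y = 426.8 → σ = 209 MPa, n = 2.04
  sample B: E = 208.0, α = 12.3, σ_y = 905.0 → σ = 599 MPa, n = 1.51
  sample P: E = 204.8, α = 12.6, σ_y = 951.0 → σ = 606 MPa, n = 1.57
Smallest n: sample X with n = 0.656.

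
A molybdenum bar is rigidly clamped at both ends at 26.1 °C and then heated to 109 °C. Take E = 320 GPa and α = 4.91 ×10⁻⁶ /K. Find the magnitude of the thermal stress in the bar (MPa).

130 MPa

ΔT = 82.90 K. Constrained thermal stress σ = E·α·ΔT = 320.0×10³ MPa × 4.91×10⁻⁶ × 82.90 = 130 MPa (compressive).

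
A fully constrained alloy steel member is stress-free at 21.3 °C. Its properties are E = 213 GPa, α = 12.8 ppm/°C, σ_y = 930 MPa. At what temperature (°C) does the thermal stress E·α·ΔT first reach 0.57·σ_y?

E·α·ΔT = 530.1 MPa ⇒ ΔT = 530.1 / (213.0×10³ × 12.8×10⁻⁶) = 194.4 K.
T = 21.3 + 194.4 = 215.7 °C.

216 °C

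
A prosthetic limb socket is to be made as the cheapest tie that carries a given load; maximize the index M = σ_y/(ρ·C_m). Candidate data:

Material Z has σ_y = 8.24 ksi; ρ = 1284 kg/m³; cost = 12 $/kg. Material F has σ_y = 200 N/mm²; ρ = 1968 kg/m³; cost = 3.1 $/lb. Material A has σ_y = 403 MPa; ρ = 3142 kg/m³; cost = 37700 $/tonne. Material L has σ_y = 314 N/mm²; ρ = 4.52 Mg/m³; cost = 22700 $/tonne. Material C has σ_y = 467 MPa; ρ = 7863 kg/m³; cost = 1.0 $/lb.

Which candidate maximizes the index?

Putting every candidate on a common basis:
  material Z: σ_y = 56.81 MPa, ρ = 1284 kg/m³, cost = 12.00 $/kg
  material F: σ_y = 200.0 MPa, ρ = 1968 kg/m³, cost = 6.834 $/kg
  material A: σ_y = 403.0 MPa, ρ = 3142 kg/m³, cost = 37.70 $/kg
  material L: σ_y = 314.0 MPa, ρ = 4520 kg/m³, cost = 22.70 $/kg
  material C: σ_y = 467.0 MPa, ρ = 7863 kg/m³, cost = 2.205 $/kg
  material C: M = 26.9 kN·m per $
  material F: M = 14.9 kN·m per $
  material Z: M = 3.69 kN·m per $
  material A: M = 3.40 kN·m per $
  material L: M = 3.06 kN·m per $
The maximum is for material C.

material C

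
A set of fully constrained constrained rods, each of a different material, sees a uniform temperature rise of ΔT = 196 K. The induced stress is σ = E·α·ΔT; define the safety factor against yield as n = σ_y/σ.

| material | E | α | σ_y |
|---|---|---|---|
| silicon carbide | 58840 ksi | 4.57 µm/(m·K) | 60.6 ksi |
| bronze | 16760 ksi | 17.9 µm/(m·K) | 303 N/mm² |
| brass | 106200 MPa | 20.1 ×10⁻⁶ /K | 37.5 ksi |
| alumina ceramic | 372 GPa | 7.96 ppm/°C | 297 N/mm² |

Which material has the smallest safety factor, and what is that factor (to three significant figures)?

alumina ceramic, n = 0.512

In consistent units (E in GPa, α in ×10⁻⁶/K, σ_y in MPa):
  silicon carbide: E = 405.7, α = 4.57, σ_y = 417.8 → σ = 363 MPa, n = 1.15
  bronze: E = 115.6, α = 17.9, σ_y = 303.0 → σ = 405 MPa, n = 0.747
  brass: E = 106.2, α = 20.1, σ_y = 258.6 → σ = 418 MPa, n = 0.618
  alumina ceramic: E = 372.0, α = 7.96, σ_y = 297.0 → σ = 580 MPa, n = 0.512
Alumina ceramic has the lowest safety factor, n = 0.512.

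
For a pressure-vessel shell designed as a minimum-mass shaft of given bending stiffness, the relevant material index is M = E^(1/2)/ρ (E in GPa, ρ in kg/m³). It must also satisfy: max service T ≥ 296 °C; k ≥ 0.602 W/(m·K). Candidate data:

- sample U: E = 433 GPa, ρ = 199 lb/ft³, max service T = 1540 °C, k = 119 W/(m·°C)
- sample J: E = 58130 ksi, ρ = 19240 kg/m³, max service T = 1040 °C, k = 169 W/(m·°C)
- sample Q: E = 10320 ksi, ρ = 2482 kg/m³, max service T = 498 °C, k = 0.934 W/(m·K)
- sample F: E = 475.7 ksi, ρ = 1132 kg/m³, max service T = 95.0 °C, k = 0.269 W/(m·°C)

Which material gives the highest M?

sample U

Screen on constraints: max service T ≥ 296 °C; k ≥ 0.602 W/(m·K). Survivors: sample U, sample J, sample Q.
After converting to SI:
  sample U: E = 433.0 GPa, ρ = 3188 kg/m³
  sample J: E = 400.8 GPa, ρ = 19240 kg/m³
  sample Q: E = 71.15 GPa, ρ = 2482 kg/m³
  sample U: M = 6.53×10⁻³
  sample Q: M = 3.40×10⁻³
  sample J: M = 1.04×10⁻³
Sample U ranks first.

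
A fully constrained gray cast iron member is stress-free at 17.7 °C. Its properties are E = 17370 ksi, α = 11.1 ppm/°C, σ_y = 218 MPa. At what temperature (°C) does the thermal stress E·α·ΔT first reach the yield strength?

E = 17370 ksi = 119.8 GPa.
E·α·ΔT = 218.0 MPa ⇒ ΔT = 218.0 / (119.8×10³ × 11.1×10⁻⁶) = 164.0 K.
T = 17.7 + 164.0 = 181.7 °C.

182 °C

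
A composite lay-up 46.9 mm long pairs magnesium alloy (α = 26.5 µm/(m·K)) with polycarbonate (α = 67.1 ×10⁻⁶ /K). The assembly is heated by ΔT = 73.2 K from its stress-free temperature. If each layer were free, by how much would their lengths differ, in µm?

139 µm

Δα = |26.5 − 67.1|×10⁻⁶/K = 40.6×10⁻⁶/K.
ΔL_mismatch = Δα·L·ΔT = 40.6×10⁻⁶ × 46.9 mm × 73.2 K = 139 µm.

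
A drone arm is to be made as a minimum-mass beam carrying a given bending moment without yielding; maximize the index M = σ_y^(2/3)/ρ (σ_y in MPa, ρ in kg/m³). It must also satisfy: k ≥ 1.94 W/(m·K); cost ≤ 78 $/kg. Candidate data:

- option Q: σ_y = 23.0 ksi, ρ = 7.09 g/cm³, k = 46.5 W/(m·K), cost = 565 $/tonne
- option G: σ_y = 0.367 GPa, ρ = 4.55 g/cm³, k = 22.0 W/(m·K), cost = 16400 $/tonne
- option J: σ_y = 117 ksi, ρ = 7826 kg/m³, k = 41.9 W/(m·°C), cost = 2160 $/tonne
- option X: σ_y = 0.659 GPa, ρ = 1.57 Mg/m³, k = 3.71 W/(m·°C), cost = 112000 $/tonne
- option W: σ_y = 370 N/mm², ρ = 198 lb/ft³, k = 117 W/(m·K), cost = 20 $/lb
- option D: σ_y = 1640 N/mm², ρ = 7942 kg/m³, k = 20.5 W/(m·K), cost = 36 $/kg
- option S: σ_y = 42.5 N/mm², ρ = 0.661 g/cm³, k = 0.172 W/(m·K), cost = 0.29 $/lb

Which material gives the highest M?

Screen on constraints: k ≥ 1.94 W/(m·K); cost ≤ 78 $/kg. Survivors: option Q, option G, option J, option W, option D.
Putting every candidate on a common basis:
  option Q: σ_y = 158.6 MPa, ρ = 7090 kg/m³
  option G: σ_y = 367.0 MPa, ρ = 4550 kg/m³
  option J: σ_y = 806.7 MPa, ρ = 7826 kg/m³
  option W: σ_y = 370.0 MPa, ρ = 3172 kg/m³
  option D: σ_y = 1640 MPa, ρ = 7942 kg/m³
  option D: M = 17.5×10⁻³
  option W: M = 16.2×10⁻³
  option G: M = 11.3×10⁻³
  option J: M = 11.1×10⁻³
  option Q: M = 4.13×10⁻³
Highest index: option D.

option D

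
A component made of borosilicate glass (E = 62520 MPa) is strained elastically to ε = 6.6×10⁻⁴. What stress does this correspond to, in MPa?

E = 62520 MPa = 62.52 GPa.
σ = E·ε = 62520 MPa × 6.6×10⁻⁴ = 41.3 MPa.

41.3 MPa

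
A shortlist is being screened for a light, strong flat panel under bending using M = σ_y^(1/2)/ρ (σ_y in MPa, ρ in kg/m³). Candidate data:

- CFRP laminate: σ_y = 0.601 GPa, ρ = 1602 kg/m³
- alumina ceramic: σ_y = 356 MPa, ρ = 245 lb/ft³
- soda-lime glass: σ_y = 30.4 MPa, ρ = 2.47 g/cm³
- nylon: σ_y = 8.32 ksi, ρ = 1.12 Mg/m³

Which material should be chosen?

Normalizing units and computing the index:
  CFRP laminate: σ_y = 601.0 MPa, ρ = 1602 kg/m³
  alumina ceramic: σ_y = 356.0 MPa, ρ = 3925 kg/m³
  soda-lime glass: σ_y = 30.40 MPa, ρ = 2470 kg/m³
  nylon: σ_y = 57.36 MPa, ρ = 1120 kg/m³
  CFRP laminate: M = 15.3×10⁻³
  nylon: M = 6.76×10⁻³
  alumina ceramic: M = 4.81×10⁻³
  soda-lime glass: M = 2.23×10⁻³
CFRP laminate has the largest M.

CFRP laminate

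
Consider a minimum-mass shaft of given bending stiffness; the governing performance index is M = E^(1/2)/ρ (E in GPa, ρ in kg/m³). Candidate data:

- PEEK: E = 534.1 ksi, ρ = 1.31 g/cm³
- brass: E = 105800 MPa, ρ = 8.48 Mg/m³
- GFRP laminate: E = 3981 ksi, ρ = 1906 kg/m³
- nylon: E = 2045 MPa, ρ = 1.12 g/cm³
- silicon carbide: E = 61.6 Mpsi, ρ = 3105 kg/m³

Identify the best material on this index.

After converting to SI:
  PEEK: E = 3.682 GPa, ρ = 1310 kg/m³
  brass: E = 105.8 GPa, ρ = 8480 kg/m³
  GFRP laminate: E = 27.45 GPa, ρ = 1906 kg/m³
  nylon: E = 2.045 GPa, ρ = 1120 kg/m³
  silicon carbide: E = 424.7 GPa, ρ = 3105 kg/m³
  silicon carbide: M = 6.64×10⁻³
  GFRP laminate: M = 2.75×10⁻³
  PEEK: M = 1.46×10⁻³
  nylon: M = 1.28×10⁻³
  brass: M = 1.21×10⁻³
Highest index: silicon carbide.

silicon carbide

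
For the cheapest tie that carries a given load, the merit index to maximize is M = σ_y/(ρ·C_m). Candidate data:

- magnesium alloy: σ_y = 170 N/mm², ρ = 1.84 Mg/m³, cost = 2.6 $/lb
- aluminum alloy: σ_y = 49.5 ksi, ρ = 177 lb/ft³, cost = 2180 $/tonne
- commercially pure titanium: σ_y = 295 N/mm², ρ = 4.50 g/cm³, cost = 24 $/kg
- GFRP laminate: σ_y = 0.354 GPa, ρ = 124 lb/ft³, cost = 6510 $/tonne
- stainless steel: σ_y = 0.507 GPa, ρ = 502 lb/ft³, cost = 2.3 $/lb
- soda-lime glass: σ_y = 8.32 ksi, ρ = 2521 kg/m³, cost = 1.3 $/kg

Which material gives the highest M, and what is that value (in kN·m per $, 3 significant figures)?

Convert each candidate to consistent units, then evaluate M:
  magnesium alloy: σ_y = 170.0 MPa, ρ = 1840 kg/m³, cost = 5.732 $/kg
  aluminum alloy: σ_y = 341.3 MPa, ρ = 2835 kg/m³, cost = 2.180 $/kg
  commercially pure titanium: σ_y = 295.0 MPa, ρ = 4500 kg/m³, cost = 24.00 $/kg
  GFRP laminate: σ_y = 354.0 MPa, ρ = 1986 kg/m³, cost = 6.510 $/kg
  stainless steel: σ_y = 507.0 MPa, ρ = 8041 kg/m³, cost = 5.071 $/kg
  soda-lime glass: σ_y = 57.36 MPa, ρ = 2521 kg/m³, cost = 1.300 $/kg
  aluminum alloy: M = 55.2 kN·m per $
  GFRP laminate: M = 27.4 kN·m per $
  soda-lime glass: M = 17.5 kN·m per $
  magnesium alloy: M = 16.1 kN·m per $
  stainless steel: M = 12.4 kN·m per $
  commercially pure titanium: M = 2.73 kN·m per $
Aluminum alloy has the largest M.

aluminum alloy, M = 55.2 kN·m per $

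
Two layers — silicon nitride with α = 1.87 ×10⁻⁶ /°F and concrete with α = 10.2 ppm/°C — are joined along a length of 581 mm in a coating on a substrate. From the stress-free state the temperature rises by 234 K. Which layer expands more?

concrete

silicon nitride: α = 1.87×10⁻⁶/°F × 9/5 = 3.37×10⁻⁶/K.
α(silicon nitride) = 3.37×10⁻⁶/K vs α(concrete) = 10.2×10⁻⁶/K.
Higher α expands more for the same ΔT: concrete.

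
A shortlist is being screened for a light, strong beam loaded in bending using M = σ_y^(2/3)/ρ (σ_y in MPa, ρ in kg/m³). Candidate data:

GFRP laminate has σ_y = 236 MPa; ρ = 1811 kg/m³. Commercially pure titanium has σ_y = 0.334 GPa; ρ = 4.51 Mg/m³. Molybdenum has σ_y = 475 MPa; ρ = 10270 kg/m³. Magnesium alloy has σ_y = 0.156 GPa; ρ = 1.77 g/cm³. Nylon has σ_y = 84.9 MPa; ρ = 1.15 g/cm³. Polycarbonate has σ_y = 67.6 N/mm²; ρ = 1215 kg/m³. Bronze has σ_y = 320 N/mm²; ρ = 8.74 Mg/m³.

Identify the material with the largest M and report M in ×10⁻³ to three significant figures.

Putting every candidate on a common basis:
  GFRP laminate: σ_y = 236.0 MPa, ρ = 1811 kg/m³
  commercially pure titanium: σ_y = 334.0 MPa, ρ = 4510 kg/m³
  molybdenum: σ_y = 475.0 MPa, ρ = 10270 kg/m³
  magnesium alloy: σ_y = 156.0 MPa, ρ = 1770 kg/m³
  nylon: σ_y = 84.90 MPa, ρ = 1150 kg/m³
  polycarbonate: σ_y = 67.60 MPa, ρ = 1215 kg/m³
  bronze: σ_y = 320.0 MPa, ρ = 8740 kg/m³
  GFRP laminate: M = 21.1×10⁻³
  nylon: M = 16.8×10⁻³
  magnesium alloy: M = 16.4×10⁻³
  polycarbonate: M = 13.7×10⁻³
  commercially pure titanium: M = 10.7×10⁻³
  molybdenum: M = 5.93×10⁻³
  bronze: M = 5.35×10⁻³
GFRP laminate has the largest M.

GFRP laminate, M = 21.1×10⁻³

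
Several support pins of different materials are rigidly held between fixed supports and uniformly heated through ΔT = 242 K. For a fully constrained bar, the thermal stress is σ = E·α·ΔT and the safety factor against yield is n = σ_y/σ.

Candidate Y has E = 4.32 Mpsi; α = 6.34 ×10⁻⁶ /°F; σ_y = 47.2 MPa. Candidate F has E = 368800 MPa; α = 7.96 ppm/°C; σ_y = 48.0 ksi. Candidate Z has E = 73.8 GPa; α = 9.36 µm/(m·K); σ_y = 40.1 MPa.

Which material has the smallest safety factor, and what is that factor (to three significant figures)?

Per material, after unit conversion:
  candidate Y: E = 29.79, α = 11.4, σ_y = 47.20 → σ = 82.3 MPa, n = 0.574
  candidate F: E = 368.8, α = 7.96, σ_y = 330.9 → σ = 710 MPa, n = 0.466
  candidate Z: E = 73.80, α = 9.36, σ_y = 40.10 → σ = 167 MPa, n = 0.240
Smallest n: candidate Z with n = 0.240.

candidate Z, n = 0.240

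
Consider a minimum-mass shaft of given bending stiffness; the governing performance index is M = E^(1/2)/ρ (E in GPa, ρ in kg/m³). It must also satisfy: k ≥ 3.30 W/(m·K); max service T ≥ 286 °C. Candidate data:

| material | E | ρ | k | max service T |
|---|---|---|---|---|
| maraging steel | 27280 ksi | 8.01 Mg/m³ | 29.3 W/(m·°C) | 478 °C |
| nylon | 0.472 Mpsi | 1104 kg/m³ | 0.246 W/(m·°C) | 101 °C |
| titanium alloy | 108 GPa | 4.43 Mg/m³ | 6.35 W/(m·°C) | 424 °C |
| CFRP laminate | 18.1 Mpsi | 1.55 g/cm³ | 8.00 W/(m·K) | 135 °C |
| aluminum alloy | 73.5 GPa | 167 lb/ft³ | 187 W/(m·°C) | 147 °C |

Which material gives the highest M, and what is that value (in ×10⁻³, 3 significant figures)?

titanium alloy, M = 2.35×10⁻³

Screen on constraints: k ≥ 3.30 W/(m·K); max service T ≥ 286 °C. Survivors: maraging steel, titanium alloy.
Putting every candidate on a common basis:
  maraging steel: E = 188.1 GPa, ρ = 8010 kg/m³
  titanium alloy: E = 108.0 GPa, ρ = 4430 kg/m³
  titanium alloy: M = 2.35×10⁻³
  maraging steel: M = 1.71×10⁻³
The maximum is for titanium alloy.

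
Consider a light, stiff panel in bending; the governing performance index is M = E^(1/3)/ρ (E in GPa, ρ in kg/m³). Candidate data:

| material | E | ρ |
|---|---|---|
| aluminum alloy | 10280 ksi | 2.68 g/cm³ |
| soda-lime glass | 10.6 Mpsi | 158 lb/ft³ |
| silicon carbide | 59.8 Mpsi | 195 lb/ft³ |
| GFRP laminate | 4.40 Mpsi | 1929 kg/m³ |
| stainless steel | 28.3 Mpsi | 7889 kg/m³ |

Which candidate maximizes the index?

Putting every candidate on a common basis:
  aluminum alloy: E = 70.88 GPa, ρ = 2680 kg/m³
  soda-lime glass: E = 73.08 GPa, ρ = 2531 kg/m³
  silicon carbide: E = 412.3 GPa, ρ = 3124 kg/m³
  GFRP laminate: E = 30.34 GPa, ρ = 1929 kg/m³
  stainless steel: E = 195.1 GPa, ρ = 7889 kg/m³
  silicon carbide: M = 2.38×10⁻³
  soda-lime glass: M = 1.65×10⁻³
  GFRP laminate: M = 1.62×10⁻³
  aluminum alloy: M = 1.54×10⁻³
  stainless steel: M = 0.735×10⁻³
The maximum is for silicon carbide.

silicon carbide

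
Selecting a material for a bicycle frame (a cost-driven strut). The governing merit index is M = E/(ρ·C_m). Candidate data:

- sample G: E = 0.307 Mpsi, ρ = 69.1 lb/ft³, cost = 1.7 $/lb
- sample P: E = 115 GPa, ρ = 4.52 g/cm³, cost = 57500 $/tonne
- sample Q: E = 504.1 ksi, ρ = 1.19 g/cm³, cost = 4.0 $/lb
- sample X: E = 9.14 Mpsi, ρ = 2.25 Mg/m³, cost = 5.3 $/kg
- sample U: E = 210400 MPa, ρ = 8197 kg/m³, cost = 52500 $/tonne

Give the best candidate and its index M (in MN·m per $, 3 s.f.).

Convert each candidate to consistent units, then evaluate M:
  sample G: E = 2.117 GPa, ρ = 1107 kg/m³, cost = 3.748 $/kg
  sample P: E = 115.0 GPa, ρ = 4520 kg/m³, cost = 57.50 $/kg
  sample Q: E = 3.476 GPa, ρ = 1190 kg/m³, cost = 8.818 $/kg
  sample X: E = 63.02 GPa, ρ = 2250 kg/m³, cost = 5.300 $/kg
  sample U: E = 210.4 GPa, ρ = 8197 kg/m³, cost = 52.50 $/kg
  sample X: M = 5.28 MN·m per $
  sample G: M = 0.510 MN·m per $
  sample U: M = 0.489 MN·m per $
  sample P: M = 0.442 MN·m per $
  sample Q: M = 0.331 MN·m per $
Sample X has the largest M.

sample X, M = 5.28 MN·m per $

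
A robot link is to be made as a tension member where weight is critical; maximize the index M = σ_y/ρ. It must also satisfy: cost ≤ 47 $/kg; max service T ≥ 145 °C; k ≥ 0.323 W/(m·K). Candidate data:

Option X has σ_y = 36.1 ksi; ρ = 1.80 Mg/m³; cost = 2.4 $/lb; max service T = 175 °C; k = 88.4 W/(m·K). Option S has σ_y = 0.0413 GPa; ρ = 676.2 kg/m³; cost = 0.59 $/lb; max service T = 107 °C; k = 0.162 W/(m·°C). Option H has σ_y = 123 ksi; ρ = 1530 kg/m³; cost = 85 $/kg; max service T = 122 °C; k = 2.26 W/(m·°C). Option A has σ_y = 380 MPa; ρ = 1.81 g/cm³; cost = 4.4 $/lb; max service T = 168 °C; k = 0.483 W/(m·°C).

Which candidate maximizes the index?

option A

Screen on constraints: cost ≤ 47 $/kg; max service T ≥ 145 °C; k ≥ 0.323 W/(m·K). Survivors: option X, option A.
After converting to SI:
  option X: σ_y = 248.9 MPa, ρ = 1800 kg/m³
  option A: σ_y = 380.0 MPa, ρ = 1810 kg/m³
  option A: M = 210 kN·m/kg
  option X: M = 138 kN·m/kg
Option A has the largest M.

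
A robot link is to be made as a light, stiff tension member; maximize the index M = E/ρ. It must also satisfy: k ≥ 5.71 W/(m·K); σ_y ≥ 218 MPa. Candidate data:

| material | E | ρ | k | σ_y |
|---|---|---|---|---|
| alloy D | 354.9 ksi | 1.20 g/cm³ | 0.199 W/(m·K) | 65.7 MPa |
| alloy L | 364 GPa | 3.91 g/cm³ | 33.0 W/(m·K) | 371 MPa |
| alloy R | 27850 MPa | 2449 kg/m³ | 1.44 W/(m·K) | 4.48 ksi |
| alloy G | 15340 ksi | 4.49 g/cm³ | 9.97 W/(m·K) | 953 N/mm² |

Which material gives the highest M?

alloy L

Screen on constraints: k ≥ 5.71 W/(m·K); σ_y ≥ 218 MPa. Survivors: alloy L, alloy G.
Normalizing units and computing the index:
  alloy L: E = 364.0 GPa, ρ = 3910 kg/m³
  alloy G: E = 105.8 GPa, ρ = 4490 kg/m³
  alloy L: M = 93.1 MN·m/kg
  alloy G: M = 23.6 MN·m/kg
Alloy L has the largest M.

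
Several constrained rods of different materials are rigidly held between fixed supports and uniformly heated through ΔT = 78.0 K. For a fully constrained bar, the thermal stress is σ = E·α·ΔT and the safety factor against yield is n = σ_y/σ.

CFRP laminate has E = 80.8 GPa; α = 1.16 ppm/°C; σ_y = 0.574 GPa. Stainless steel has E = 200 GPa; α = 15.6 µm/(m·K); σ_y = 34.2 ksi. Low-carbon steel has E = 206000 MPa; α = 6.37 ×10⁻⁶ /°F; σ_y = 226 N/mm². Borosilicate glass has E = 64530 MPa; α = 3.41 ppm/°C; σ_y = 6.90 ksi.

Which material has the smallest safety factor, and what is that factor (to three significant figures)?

stainless steel, n = 0.969

In consistent units (E in GPa, α in ×10⁻⁶/K, σ_y in MPa):
  CFRP laminate: E = 80.80, α = 1.16, σ_y = 574.0 → σ = 7.31 MPa, n = 78.5
  stainless steel: E = 200.0, α = 15.6, σ_y = 235.8 → σ = 243 MPa, n = 0.969
  low-carbon steel: E = 206.0, α = 11.5, σ_y = 226.0 → σ = 184 MPa, n = 1.23
  borosilicate glass: E = 64.53, α = 3.41, σ_y = 47.57 → σ = 17.2 MPa, n = 2.77
Stainless steel has the lowest safety factor, n = 0.969.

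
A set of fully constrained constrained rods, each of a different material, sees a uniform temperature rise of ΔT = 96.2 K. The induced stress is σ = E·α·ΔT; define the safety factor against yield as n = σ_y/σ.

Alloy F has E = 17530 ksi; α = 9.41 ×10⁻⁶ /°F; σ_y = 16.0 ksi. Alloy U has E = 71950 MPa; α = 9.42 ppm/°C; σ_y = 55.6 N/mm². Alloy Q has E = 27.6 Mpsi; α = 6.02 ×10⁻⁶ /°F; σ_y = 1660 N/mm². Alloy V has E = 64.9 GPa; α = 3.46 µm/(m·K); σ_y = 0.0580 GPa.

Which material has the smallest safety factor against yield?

alloy F

Per material, after unit conversion:
  alloy F: E = 120.9, α = 16.9, σ_y = 110.3 → σ = 197 MPa, n = 0.560
  alloy U: E = 71.95, α = 9.42, σ_y = 55.60 → σ = 65.2 MPa, n = 0.853
  alloy Q: E = 190.3, α = 10.8, σ_y = 1660 → σ = 198 MPa, n = 8.37
  alloy V: E = 64.90, α = 3.46, σ_y = 58.00 → σ = 21.6 MPa, n = 2.68
The minimum is alloy F at n = 0.560.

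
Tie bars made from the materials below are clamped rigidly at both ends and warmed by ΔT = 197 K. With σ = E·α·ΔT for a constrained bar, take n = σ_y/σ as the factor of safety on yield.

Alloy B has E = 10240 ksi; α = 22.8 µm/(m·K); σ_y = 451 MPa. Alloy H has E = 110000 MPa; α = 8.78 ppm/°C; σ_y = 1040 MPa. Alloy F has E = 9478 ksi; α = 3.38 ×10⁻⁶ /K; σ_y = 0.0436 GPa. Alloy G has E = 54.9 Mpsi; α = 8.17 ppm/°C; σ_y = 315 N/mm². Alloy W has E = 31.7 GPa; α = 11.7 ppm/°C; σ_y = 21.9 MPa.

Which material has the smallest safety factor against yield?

alloy W

In consistent units (E in GPa, α in ×10⁻⁶/K, σ_y in MPa):
  alloy B: E = 70.60, α = 22.8, σ_y = 451.0 → σ = 317 MPa, n = 1.42
  alloy H: E = 110.0, α = 8.78, σ_y = 1040 → σ = 190 MPa, n = 5.47
  alloy F: E = 65.35, α = 3.38, σ_y = 43.60 → σ = 43.5 MPa, n = 1.00
  alloy G: E = 378.5, α = 8.17, σ_y = 315.0 → σ = 609 MPa, n = 0.517
  alloy W: E = 31.70, α = 11.7, σ_y = 21.90 → σ = 73.1 MPa, n = 0.300
Alloy W has the lowest safety factor, n = 0.300.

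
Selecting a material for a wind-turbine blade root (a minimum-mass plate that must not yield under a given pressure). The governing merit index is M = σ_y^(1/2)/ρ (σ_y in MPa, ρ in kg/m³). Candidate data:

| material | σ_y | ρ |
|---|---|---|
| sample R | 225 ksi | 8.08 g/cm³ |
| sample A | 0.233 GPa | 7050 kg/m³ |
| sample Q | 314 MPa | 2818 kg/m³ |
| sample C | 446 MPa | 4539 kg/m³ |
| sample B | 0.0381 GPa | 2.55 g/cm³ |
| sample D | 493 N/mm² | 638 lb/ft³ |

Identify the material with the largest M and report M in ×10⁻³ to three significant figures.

Convert each candidate to consistent units, then evaluate M:
  sample R: σ_y = 1551 MPa, ρ = 8080 kg/m³
  sample A: σ_y = 233.0 MPa, ρ = 7050 kg/m³
  sample Q: σ_y = 314.0 MPa, ρ = 2818 kg/m³
  sample C: σ_y = 446.0 MPa, ρ = 4539 kg/m³
  sample B: σ_y = 38.10 MPa, ρ = 2550 kg/m³
  sample D: σ_y = 493.0 MPa, ρ = 10220 kg/m³
  sample Q: M = 6.29×10⁻³
  sample R: M = 4.87×10⁻³
  sample C: M = 4.65×10⁻³
  sample B: M = 2.42×10⁻³
  sample D: M = 2.17×10⁻³
  sample A: M = 2.17×10⁻³
Sample Q ranks first.

sample Q, M = 6.29×10⁻³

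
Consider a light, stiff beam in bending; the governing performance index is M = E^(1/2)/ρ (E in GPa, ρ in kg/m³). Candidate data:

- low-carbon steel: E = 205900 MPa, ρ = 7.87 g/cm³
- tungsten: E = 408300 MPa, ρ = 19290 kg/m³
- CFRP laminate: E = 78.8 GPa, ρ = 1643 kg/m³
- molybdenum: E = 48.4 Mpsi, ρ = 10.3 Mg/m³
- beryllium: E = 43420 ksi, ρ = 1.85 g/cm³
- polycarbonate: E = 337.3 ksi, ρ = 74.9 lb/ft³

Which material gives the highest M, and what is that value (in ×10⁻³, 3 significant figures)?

beryllium, M = 9.35×10⁻³

Normalizing units and computing the index:
  low-carbon steel: E = 205.9 GPa, ρ = 7870 kg/m³
  tungsten: E = 408.3 GPa, ρ = 19290 kg/m³
  CFRP laminate: E = 78.80 GPa, ρ = 1643 kg/m³
  molybdenum: E = 333.7 GPa, ρ = 10300 kg/m³
  beryllium: E = 299.4 GPa, ρ = 1850 kg/m³
  polycarbonate: E = 2.326 GPa, ρ = 1200 kg/m³
  beryllium: M = 9.35×10⁻³
  CFRP laminate: M = 5.40×10⁻³
  low-carbon steel: M = 1.82×10⁻³
  molybdenum: M = 1.77×10⁻³
  polycarbonate: M = 1.27×10⁻³
  tungsten: M = 1.05×10⁻³
The maximum is for beryllium.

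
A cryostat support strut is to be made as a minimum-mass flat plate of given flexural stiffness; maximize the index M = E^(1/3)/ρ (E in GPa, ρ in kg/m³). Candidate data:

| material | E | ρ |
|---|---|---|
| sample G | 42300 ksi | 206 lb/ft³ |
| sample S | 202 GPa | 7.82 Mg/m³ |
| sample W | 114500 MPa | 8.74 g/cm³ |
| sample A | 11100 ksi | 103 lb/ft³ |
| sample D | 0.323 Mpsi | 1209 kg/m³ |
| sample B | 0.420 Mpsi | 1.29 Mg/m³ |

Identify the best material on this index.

Convert each candidate to consistent units, then evaluate M:
  sample G: E = 291.6 GPa, ρ = 3300 kg/m³
  sample S: E = 202.0 GPa, ρ = 7820 kg/m³
  sample W: E = 114.5 GPa, ρ = 8740 kg/m³
  sample A: E = 76.53 GPa, ρ = 1650 kg/m³
  sample D: E = 2.227 GPa, ρ = 1209 kg/m³
  sample B: E = 2.896 GPa, ρ = 1290 kg/m³
  sample A: M = 2.57×10⁻³
  sample G: M = 2.01×10⁻³
  sample B: M = 1.10×10⁻³
  sample D: M = 1.08×10⁻³
  sample S: M = 0.750×10⁻³
  sample W: M = 0.556×10⁻³
Highest index: sample A.

sample A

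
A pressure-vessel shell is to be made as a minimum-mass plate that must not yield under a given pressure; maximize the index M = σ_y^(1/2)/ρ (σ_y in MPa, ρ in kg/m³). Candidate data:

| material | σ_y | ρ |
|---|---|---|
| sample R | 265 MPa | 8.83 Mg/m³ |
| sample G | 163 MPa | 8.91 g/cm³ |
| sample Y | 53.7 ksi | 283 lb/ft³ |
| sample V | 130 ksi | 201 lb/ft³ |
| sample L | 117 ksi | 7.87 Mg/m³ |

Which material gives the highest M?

sample V

Normalizing units and computing the index:
  sample R: σ_y = 265.0 MPa, ρ = 8830 kg/m³
  sample G: σ_y = 163.0 MPa, ρ = 8910 kg/m³
  sample Y: σ_y = 370.2 MPa, ρ = 4533 kg/m³
  sample V: σ_y = 896.3 MPa, ρ = 3220 kg/m³
  sample L: σ_y = 806.7 MPa, ρ = 7870 kg/m³
  sample V: M = 9.30×10⁻³
  sample Y: M = 4.24×10⁻³
  sample L: M = 3.61×10⁻³
  sample R: M = 1.84×10⁻³
  sample G: M = 1.43×10⁻³
Sample V ranks first.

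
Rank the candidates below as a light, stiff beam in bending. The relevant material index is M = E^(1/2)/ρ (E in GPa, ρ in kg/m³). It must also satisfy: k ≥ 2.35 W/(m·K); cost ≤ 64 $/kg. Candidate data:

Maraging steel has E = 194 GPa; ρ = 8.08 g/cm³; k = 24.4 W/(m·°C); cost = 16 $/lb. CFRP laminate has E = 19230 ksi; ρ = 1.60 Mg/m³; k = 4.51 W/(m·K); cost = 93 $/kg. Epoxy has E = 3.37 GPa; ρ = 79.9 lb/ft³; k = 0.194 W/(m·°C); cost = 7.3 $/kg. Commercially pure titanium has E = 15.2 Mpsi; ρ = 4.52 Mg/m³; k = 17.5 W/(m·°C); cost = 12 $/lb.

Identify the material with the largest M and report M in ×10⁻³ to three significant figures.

Screen on constraints: k ≥ 2.35 W/(m·K); cost ≤ 64 $/kg. Survivors: maraging steel, commercially pure titanium.
Convert each candidate to consistent units, then evaluate M:
  maraging steel: E = 194.0 GPa, ρ = 8080 kg/m³
  commercially pure titanium: E = 104.8 GPa, ρ = 4520 kg/m³
  commercially pure titanium: M = 2.26×10⁻³
  maraging steel: M = 1.72×10⁻³
The maximum is for commercially pure titanium.

commercially pure titanium, M = 2.26×10⁻³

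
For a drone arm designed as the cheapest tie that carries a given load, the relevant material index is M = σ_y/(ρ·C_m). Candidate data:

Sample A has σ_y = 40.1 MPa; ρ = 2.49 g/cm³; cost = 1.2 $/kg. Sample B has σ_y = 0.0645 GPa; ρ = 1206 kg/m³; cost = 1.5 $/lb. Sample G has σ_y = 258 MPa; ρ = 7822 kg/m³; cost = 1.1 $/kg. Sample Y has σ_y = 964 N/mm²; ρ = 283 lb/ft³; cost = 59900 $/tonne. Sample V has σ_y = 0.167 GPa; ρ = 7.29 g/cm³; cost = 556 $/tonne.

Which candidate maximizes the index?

Putting every candidate on a common basis:
  sample A: σ_y = 40.10 MPa, ρ = 2490 kg/m³, cost = 1.200 $/kg
  sample B: σ_y = 64.50 MPa, ρ = 1206 kg/m³, cost = 3.307 $/kg
  sample G: σ_y = 258.0 MPa, ρ = 7822 kg/m³, cost = 1.100 $/kg
  sample Y: σ_y = 964.0 MPa, ρ = 4533 kg/m³, cost = 59.90 $/kg
  sample V: σ_y = 167.0 MPa, ρ = 7290 kg/m³, cost = 0.5560 $/kg
  sample V: M = 41.2 kN·m per $
  sample G: M = 30.0 kN·m per $
  sample B: M = 16.2 kN·m per $
  sample A: M = 13.4 kN·m per $
  sample Y: M = 3.55 kN·m per $
The maximum is for sample V.

sample V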